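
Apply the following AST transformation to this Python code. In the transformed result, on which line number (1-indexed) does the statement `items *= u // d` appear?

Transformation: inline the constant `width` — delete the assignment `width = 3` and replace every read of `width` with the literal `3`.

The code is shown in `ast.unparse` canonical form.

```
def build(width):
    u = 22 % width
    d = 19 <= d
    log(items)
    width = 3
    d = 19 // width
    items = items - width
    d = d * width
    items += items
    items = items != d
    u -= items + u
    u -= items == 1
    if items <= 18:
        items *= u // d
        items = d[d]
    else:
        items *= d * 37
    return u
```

13

Transformed code:
def build(width):
    u = 22 % 3
    d = 19 <= d
    log(items)
    d = 19 // 3
    items = items - 3
    d = d * 3
    items += items
    items = items != d
    u -= items + u
    u -= items == 1
    if items <= 18:
        items *= u // d
        items = d[d]
    else:
        items *= d * 37
    return u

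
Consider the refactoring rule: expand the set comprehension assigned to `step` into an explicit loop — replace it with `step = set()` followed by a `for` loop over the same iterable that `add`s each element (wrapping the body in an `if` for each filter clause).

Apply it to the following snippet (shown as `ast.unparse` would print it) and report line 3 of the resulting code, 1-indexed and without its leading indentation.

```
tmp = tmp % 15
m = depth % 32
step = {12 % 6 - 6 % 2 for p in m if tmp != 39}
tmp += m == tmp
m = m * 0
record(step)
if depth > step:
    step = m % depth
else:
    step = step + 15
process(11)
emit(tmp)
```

Transformed code:
tmp = tmp % 15
m = depth % 32
step = set()
for p in m:
    if tmp != 39:
        step.add(12 % 6 - 6 % 2)
tmp += m == tmp
m = m * 0
record(step)
if depth > step:
    step = m % depth
else:
    step = step + 15
process(11)
emit(tmp)

step = set()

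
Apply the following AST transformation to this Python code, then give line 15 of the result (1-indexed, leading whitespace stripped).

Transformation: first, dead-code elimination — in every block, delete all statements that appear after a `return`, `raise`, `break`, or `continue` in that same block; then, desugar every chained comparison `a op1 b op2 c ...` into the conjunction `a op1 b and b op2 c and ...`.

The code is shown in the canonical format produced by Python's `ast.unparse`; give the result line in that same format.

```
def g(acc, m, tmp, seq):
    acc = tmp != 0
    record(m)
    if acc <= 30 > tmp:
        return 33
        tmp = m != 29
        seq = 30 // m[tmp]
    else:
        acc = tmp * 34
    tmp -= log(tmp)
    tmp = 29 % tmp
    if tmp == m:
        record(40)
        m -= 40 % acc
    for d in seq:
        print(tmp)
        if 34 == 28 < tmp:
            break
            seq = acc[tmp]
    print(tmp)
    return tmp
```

Transformed code:
def g(acc, m, tmp, seq):
    acc = tmp != 0
    record(m)
    if acc <= 30 and 30 > tmp:
        return 33
    else:
        acc = tmp * 34
    tmp -= log(tmp)
    tmp = 29 % tmp
    if tmp == m:
        record(40)
        m -= 40 % acc
    for d in seq:
        print(tmp)
        if 34 == 28 and 28 < tmp:
            break
    print(tmp)
    return tmp

if 34 == 28 and 28 < tmp:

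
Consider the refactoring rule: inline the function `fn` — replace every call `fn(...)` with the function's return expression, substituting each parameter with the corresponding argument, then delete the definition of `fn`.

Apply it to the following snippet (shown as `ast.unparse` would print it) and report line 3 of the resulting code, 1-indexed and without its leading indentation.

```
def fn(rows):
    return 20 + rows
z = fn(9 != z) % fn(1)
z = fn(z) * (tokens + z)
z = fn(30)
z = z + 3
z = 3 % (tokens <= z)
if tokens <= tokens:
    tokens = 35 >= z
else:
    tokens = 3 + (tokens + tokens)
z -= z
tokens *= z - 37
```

Transformed code:
z = (20 + (9 != z)) % (20 + 1)
z = (20 + z) * (tokens + z)
z = 20 + 30
z = z + 3
z = 3 % (tokens <= z)
if tokens <= tokens:
    tokens = 35 >= z
else:
    tokens = 3 + (tokens + tokens)
z -= z
tokens *= z - 37

z = 20 + 30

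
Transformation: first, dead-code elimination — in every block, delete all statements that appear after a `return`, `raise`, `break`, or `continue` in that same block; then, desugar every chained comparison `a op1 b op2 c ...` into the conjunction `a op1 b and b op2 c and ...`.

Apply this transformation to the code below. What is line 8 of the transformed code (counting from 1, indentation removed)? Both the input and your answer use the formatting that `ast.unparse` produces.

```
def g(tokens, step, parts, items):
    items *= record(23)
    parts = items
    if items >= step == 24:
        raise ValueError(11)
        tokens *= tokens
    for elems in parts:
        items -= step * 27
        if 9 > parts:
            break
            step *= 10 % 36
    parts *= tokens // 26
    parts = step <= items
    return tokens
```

Transformed code:
def g(tokens, step, parts, items):
    items *= record(23)
    parts = items
    if items >= step and step == 24:
        raise ValueError(11)
    for elems in parts:
        items -= step * 27
        if 9 > parts:
            break
    parts *= tokens // 26
    parts = step <= items
    return tokens

if 9 > parts:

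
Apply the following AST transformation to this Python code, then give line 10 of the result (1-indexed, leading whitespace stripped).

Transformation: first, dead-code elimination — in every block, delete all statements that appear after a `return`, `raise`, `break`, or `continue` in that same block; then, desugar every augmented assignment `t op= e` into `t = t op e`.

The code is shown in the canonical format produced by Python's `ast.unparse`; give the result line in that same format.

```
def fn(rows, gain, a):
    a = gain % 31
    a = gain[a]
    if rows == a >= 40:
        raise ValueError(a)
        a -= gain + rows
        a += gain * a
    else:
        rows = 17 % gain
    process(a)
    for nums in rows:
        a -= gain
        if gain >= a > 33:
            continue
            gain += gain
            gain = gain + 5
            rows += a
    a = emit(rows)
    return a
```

a = a - gain

Transformed code:
def fn(rows, gain, a):
    a = gain % 31
    a = gain[a]
    if rows == a >= 40:
        raise ValueError(a)
    else:
        rows = 17 % gain
    process(a)
    for nums in rows:
        a = a - gain
        if gain >= a > 33:
            continue
    a = emit(rows)
    return a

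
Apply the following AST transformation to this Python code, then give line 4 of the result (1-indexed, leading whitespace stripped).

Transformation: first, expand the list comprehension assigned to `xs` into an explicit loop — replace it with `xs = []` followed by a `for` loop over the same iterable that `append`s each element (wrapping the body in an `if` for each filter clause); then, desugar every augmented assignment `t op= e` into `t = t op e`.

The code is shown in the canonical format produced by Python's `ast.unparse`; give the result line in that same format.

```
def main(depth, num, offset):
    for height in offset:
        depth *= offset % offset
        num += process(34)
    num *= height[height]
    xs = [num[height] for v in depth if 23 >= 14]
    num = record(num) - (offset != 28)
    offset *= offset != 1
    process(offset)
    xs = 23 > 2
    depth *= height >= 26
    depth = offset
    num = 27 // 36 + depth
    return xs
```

Transformed code:
def main(depth, num, offset):
    for height in offset:
        depth = depth * (offset % offset)
        num = num + process(34)
    num = num * height[height]
    xs = []
    for v in depth:
        if 23 >= 14:
            xs.append(num[height])
    num = record(num) - (offset != 28)
    offset = offset * (offset != 1)
    process(offset)
    xs = 23 > 2
    depth = depth * (height >= 26)
    depth = offset
    num = 27 // 36 + depth
    return xs

num = num + process(34)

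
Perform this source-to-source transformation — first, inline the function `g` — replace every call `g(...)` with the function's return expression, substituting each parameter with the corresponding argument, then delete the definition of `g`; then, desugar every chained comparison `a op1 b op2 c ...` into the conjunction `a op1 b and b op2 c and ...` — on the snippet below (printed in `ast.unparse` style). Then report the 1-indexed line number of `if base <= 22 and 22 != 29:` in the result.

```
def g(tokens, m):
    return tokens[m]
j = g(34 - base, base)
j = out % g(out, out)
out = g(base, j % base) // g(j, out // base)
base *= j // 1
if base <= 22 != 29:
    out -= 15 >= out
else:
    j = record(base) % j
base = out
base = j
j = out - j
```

Transformed code:
j = (34 - base)[base]
j = out % out[out]
out = base[j % base] // j[out // base]
base *= j // 1
if base <= 22 and 22 != 29:
    out -= 15 >= out
else:
    j = record(base) % j
base = out
base = j
j = out - j

5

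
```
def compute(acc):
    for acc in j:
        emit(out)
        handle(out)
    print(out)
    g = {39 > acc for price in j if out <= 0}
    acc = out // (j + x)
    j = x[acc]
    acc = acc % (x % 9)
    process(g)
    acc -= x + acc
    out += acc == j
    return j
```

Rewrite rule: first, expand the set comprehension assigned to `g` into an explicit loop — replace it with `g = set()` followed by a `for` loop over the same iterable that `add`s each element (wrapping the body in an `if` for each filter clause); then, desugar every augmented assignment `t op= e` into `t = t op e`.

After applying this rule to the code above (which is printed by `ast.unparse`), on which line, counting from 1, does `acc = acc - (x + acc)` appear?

14

Transformed code:
def compute(acc):
    for acc in j:
        emit(out)
        handle(out)
    print(out)
    g = set()
    for price in j:
        if out <= 0:
            g.add(39 > acc)
    acc = out // (j + x)
    j = x[acc]
    acc = acc % (x % 9)
    process(g)
    acc = acc - (x + acc)
    out = out + (acc == j)
    return j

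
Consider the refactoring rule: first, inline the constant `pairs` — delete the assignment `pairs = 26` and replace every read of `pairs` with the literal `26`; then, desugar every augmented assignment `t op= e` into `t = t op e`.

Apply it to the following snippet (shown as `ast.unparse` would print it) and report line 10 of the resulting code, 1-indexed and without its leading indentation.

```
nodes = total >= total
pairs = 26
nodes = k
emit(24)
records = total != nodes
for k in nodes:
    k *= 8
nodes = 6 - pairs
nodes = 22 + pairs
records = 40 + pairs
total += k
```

Transformed code:
nodes = total >= total
nodes = k
emit(24)
records = total != nodes
for k in nodes:
    k = k * 8
nodes = 6 - 26
nodes = 22 + 26
records = 40 + 26
total = total + k

total = total + k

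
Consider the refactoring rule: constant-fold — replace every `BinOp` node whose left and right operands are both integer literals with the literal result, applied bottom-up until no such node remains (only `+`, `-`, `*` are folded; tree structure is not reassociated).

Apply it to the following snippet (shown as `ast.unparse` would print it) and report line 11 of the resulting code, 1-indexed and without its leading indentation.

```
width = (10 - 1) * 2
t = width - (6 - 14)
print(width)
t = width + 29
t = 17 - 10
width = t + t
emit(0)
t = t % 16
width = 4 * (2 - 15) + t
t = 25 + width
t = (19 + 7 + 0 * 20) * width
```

t = 26 * width

Transformed code:
width = 18
t = width - -8
print(width)
t = width + 29
t = 7
width = t + t
emit(0)
t = t % 16
width = -52 + t
t = 25 + width
t = 26 * width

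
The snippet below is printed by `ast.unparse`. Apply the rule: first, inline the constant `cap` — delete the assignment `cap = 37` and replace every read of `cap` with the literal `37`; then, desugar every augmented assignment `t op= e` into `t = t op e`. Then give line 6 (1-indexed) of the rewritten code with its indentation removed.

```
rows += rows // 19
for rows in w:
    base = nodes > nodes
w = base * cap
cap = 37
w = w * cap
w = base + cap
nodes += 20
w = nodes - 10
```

w = base + 37

Transformed code:
rows = rows + rows // 19
for rows in w:
    base = nodes > nodes
w = base * 37
w = w * 37
w = base + 37
nodes = nodes + 20
w = nodes - 10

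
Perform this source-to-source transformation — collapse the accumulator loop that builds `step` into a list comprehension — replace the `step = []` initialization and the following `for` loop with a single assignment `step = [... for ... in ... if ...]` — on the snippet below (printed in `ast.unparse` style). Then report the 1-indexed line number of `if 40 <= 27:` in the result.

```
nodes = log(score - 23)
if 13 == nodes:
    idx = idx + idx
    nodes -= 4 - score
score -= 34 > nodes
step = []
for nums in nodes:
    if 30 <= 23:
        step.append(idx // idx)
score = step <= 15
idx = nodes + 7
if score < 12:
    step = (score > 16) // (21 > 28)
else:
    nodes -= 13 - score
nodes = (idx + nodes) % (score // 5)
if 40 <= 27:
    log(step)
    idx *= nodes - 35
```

14

Transformed code:
nodes = log(score - 23)
if 13 == nodes:
    idx = idx + idx
    nodes -= 4 - score
score -= 34 > nodes
step = [idx // idx for nums in nodes if 30 <= 23]
score = step <= 15
idx = nodes + 7
if score < 12:
    step = (score > 16) // (21 > 28)
else:
    nodes -= 13 - score
nodes = (idx + nodes) % (score // 5)
if 40 <= 27:
    log(step)
    idx *= nodes - 35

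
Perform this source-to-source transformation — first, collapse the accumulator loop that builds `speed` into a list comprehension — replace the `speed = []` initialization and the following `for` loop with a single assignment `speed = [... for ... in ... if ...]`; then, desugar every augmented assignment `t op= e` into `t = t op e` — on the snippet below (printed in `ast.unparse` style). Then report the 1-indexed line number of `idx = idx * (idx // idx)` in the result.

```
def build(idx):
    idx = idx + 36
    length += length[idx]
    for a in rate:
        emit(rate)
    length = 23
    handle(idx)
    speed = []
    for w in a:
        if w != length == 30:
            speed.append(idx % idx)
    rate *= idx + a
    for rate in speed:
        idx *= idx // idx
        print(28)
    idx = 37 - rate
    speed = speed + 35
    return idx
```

11

Transformed code:
def build(idx):
    idx = idx + 36
    length = length + length[idx]
    for a in rate:
        emit(rate)
    length = 23
    handle(idx)
    speed = [idx % idx for w in a if w != length == 30]
    rate = rate * (idx + a)
    for rate in speed:
        idx = idx * (idx // idx)
        print(28)
    idx = 37 - rate
    speed = speed + 35
    return idx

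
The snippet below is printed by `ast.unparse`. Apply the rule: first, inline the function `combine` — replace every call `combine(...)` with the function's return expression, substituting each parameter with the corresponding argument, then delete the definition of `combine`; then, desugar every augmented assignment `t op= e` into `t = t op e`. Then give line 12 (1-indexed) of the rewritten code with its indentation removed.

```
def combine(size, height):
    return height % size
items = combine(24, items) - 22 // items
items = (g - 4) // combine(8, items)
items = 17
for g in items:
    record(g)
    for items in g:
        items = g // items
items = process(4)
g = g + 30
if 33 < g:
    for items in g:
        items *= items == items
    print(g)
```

Transformed code:
items = items % 24 - 22 // items
items = (g - 4) // (items % 8)
items = 17
for g in items:
    record(g)
    for items in g:
        items = g // items
items = process(4)
g = g + 30
if 33 < g:
    for items in g:
        items = items * (items == items)
    print(g)

items = items * (items == items)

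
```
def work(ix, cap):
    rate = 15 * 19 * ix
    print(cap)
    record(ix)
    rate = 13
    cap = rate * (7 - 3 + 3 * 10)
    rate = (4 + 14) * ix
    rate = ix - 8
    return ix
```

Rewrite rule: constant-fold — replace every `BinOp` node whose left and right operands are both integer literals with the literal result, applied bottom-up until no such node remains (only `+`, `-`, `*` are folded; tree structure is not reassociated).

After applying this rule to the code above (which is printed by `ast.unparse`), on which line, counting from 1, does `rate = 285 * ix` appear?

2

Transformed code:
def work(ix, cap):
    rate = 285 * ix
    print(cap)
    record(ix)
    rate = 13
    cap = rate * 34
    rate = 18 * ix
    rate = ix - 8
    return ix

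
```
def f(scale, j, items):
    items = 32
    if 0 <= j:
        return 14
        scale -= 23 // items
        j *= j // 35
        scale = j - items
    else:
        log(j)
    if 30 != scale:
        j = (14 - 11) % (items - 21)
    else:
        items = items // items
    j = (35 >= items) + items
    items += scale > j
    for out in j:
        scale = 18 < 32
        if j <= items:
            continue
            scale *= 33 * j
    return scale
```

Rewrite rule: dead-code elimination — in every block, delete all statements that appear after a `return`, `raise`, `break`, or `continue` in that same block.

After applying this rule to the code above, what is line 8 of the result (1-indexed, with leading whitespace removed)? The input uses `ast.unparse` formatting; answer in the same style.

Transformed code:
def f(scale, j, items):
    items = 32
    if 0 <= j:
        return 14
    else:
        log(j)
    if 30 != scale:
        j = (14 - 11) % (items - 21)
    else:
        items = items // items
    j = (35 >= items) + items
    items += scale > j
    for out in j:
        scale = 18 < 32
        if j <= items:
            continue
    return scale

j = (14 - 11) % (items - 21)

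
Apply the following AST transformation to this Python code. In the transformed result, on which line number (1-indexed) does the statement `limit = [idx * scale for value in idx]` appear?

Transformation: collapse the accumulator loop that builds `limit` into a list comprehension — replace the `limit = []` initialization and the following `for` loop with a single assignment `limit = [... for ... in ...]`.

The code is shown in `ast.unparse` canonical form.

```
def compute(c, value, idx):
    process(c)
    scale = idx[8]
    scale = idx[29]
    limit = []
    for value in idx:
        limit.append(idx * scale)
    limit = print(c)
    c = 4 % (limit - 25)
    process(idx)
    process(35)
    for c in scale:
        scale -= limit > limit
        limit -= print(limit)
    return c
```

5

Transformed code:
def compute(c, value, idx):
    process(c)
    scale = idx[8]
    scale = idx[29]
    limit = [idx * scale for value in idx]
    limit = print(c)
    c = 4 % (limit - 25)
    process(idx)
    process(35)
    for c in scale:
        scale -= limit > limit
        limit -= print(limit)
    return c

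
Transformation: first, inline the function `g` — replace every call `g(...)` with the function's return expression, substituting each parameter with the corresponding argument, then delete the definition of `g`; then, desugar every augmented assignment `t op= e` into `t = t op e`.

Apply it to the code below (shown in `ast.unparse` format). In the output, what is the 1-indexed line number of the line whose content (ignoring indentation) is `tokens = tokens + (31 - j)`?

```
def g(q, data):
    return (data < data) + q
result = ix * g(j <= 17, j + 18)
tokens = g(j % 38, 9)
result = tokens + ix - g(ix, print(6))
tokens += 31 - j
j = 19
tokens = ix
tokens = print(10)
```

Transformed code:
result = ix * ((j + 18 < j + 18) + (j <= 17))
tokens = (9 < 9) + j % 38
result = tokens + ix - ((print(6) < print(6)) + ix)
tokens = tokens + (31 - j)
j = 19
tokens = ix
tokens = print(10)

4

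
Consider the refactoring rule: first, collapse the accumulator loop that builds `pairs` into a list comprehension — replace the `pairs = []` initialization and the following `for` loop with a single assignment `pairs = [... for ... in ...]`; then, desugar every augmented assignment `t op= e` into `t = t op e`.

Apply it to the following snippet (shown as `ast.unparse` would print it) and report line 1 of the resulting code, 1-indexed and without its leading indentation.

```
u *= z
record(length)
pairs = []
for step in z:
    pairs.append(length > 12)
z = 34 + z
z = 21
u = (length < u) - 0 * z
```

Transformed code:
u = u * z
record(length)
pairs = [length > 12 for step in z]
z = 34 + z
z = 21
u = (length < u) - 0 * z

u = u * z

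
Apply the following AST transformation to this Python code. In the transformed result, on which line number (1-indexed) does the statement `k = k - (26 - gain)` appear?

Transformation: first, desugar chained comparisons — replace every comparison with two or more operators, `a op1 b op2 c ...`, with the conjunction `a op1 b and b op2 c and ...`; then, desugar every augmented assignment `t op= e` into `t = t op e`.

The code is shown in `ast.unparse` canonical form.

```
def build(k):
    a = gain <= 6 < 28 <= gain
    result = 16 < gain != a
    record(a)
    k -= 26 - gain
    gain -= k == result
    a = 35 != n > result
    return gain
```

5

Transformed code:
def build(k):
    a = gain <= 6 and 6 < 28 and (28 <= gain)
    result = 16 < gain and gain != a
    record(a)
    k = k - (26 - gain)
    gain = gain - (k == result)
    a = 35 != n and n > result
    return gain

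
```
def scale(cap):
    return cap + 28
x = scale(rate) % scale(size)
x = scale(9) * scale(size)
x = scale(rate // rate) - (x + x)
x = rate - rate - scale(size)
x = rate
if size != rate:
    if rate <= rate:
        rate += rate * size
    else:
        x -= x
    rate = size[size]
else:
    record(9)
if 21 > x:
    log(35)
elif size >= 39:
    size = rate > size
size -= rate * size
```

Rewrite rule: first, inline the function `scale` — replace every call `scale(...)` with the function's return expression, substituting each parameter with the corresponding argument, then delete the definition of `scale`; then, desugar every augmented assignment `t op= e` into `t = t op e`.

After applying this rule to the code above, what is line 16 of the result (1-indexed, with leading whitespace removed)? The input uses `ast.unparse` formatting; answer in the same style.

elif size >= 39:

Transformed code:
x = (rate + 28) % (size + 28)
x = (9 + 28) * (size + 28)
x = rate // rate + 28 - (x + x)
x = rate - rate - (size + 28)
x = rate
if size != rate:
    if rate <= rate:
        rate = rate + rate * size
    else:
        x = x - x
    rate = size[size]
else:
    record(9)
if 21 > x:
    log(35)
elif size >= 39:
    size = rate > size
size = size - rate * size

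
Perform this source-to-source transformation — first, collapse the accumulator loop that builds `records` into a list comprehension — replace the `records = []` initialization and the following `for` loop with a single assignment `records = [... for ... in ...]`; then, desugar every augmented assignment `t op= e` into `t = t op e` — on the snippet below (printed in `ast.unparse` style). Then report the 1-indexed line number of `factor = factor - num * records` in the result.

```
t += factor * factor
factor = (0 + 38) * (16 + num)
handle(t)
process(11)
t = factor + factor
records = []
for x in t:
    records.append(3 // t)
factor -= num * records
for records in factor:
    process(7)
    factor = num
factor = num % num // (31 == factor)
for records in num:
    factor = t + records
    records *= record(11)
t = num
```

Transformed code:
t = t + factor * factor
factor = (0 + 38) * (16 + num)
handle(t)
process(11)
t = factor + factor
records = [3 // t for x in t]
factor = factor - num * records
for records in factor:
    process(7)
    factor = num
factor = num % num // (31 == factor)
for records in num:
    factor = t + records
    records = records * record(11)
t = num

7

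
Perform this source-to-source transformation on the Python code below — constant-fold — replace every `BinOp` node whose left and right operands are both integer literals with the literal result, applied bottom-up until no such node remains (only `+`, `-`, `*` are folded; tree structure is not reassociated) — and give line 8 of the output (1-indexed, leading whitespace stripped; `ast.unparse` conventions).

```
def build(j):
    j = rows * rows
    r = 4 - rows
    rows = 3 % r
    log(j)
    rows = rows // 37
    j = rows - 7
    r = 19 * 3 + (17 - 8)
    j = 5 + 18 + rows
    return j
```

Transformed code:
def build(j):
    j = rows * rows
    r = 4 - rows
    rows = 3 % r
    log(j)
    rows = rows // 37
    j = rows - 7
    r = 66
    j = 23 + rows
    return j

r = 66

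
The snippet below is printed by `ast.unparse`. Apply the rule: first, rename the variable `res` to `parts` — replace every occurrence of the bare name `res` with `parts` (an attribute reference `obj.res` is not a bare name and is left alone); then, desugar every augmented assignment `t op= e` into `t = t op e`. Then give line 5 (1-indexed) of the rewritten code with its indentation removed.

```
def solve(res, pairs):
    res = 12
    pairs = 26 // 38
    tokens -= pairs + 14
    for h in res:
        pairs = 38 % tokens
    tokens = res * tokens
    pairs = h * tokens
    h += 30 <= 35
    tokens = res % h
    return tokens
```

for h in parts:

Transformed code:
def solve(parts, pairs):
    parts = 12
    pairs = 26 // 38
    tokens = tokens - (pairs + 14)
    for h in parts:
        pairs = 38 % tokens
    tokens = parts * tokens
    pairs = h * tokens
    h = h + (30 <= 35)
    tokens = parts % h
    return tokens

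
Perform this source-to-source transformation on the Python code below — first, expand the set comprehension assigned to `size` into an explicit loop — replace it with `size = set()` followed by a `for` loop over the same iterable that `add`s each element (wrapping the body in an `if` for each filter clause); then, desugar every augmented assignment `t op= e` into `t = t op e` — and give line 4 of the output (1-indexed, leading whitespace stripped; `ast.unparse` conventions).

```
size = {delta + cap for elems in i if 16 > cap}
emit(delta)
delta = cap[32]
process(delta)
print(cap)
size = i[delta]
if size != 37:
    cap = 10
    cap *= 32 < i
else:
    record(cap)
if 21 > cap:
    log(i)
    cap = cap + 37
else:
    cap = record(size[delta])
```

size.add(delta + cap)

Transformed code:
size = set()
for elems in i:
    if 16 > cap:
        size.add(delta + cap)
emit(delta)
delta = cap[32]
process(delta)
print(cap)
size = i[delta]
if size != 37:
    cap = 10
    cap = cap * (32 < i)
else:
    record(cap)
if 21 > cap:
    log(i)
    cap = cap + 37
else:
    cap = record(size[delta])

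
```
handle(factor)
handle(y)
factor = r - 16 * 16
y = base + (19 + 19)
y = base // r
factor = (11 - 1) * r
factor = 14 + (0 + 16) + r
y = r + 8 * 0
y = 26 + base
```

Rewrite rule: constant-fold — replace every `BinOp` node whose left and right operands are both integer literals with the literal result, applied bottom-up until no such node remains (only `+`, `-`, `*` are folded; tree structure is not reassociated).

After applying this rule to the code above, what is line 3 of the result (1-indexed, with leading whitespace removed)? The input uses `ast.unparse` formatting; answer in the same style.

Transformed code:
handle(factor)
handle(y)
factor = r - 256
y = base + 38
y = base // r
factor = 10 * r
factor = 30 + r
y = r + 0
y = 26 + base

factor = r - 256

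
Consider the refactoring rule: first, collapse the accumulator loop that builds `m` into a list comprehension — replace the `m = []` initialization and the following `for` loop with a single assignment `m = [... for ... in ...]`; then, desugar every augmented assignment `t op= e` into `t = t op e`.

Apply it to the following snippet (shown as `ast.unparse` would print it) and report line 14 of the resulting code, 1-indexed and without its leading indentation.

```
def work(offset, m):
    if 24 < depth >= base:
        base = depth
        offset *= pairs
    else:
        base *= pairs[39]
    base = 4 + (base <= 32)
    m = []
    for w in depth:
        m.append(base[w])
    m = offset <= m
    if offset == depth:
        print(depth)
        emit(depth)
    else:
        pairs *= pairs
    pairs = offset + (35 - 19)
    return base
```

Transformed code:
def work(offset, m):
    if 24 < depth >= base:
        base = depth
        offset = offset * pairs
    else:
        base = base * pairs[39]
    base = 4 + (base <= 32)
    m = [base[w] for w in depth]
    m = offset <= m
    if offset == depth:
        print(depth)
        emit(depth)
    else:
        pairs = pairs * pairs
    pairs = offset + (35 - 19)
    return base

pairs = pairs * pairs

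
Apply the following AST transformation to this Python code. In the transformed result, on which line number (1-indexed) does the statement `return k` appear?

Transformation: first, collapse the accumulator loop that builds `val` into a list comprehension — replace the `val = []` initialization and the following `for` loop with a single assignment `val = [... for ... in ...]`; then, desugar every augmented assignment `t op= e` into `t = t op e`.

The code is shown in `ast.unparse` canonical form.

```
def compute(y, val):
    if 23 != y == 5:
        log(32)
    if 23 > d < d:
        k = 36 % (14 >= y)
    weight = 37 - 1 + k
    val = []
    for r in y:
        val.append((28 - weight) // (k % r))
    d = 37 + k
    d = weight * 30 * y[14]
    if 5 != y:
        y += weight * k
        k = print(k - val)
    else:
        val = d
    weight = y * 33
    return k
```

16

Transformed code:
def compute(y, val):
    if 23 != y == 5:
        log(32)
    if 23 > d < d:
        k = 36 % (14 >= y)
    weight = 37 - 1 + k
    val = [(28 - weight) // (k % r) for r in y]
    d = 37 + k
    d = weight * 30 * y[14]
    if 5 != y:
        y = y + weight * k
        k = print(k - val)
    else:
        val = d
    weight = y * 33
    return k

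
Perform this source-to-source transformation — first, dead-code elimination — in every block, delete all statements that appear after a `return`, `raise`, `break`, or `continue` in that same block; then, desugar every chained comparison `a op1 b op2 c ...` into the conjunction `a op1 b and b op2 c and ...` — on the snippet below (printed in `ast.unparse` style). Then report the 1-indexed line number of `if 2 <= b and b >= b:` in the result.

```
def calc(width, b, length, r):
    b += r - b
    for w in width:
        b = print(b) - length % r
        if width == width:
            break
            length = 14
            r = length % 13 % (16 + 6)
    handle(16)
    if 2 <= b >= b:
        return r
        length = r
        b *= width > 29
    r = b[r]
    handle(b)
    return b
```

8

Transformed code:
def calc(width, b, length, r):
    b += r - b
    for w in width:
        b = print(b) - length % r
        if width == width:
            break
    handle(16)
    if 2 <= b and b >= b:
        return r
    r = b[r]
    handle(b)
    return b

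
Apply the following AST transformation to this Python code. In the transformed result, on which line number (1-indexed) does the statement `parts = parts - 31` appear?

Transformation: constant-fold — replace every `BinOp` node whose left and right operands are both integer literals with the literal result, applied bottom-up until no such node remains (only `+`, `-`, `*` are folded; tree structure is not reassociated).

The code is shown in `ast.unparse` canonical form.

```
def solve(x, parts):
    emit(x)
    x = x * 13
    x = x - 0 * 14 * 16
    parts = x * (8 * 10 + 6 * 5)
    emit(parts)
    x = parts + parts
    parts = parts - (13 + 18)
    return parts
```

8

Transformed code:
def solve(x, parts):
    emit(x)
    x = x * 13
    x = x - 0
    parts = x * 110
    emit(parts)
    x = parts + parts
    parts = parts - 31
    return parts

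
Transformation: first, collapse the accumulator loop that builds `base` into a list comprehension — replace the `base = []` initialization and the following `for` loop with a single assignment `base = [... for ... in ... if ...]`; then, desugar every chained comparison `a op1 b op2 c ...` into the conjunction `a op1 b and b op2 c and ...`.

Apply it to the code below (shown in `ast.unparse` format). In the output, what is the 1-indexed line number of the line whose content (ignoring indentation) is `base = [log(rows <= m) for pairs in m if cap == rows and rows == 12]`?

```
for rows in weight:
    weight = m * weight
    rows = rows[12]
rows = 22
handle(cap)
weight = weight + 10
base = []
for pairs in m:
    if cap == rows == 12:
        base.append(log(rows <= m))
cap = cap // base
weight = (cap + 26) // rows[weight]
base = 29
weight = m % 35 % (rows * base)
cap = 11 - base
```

Transformed code:
for rows in weight:
    weight = m * weight
    rows = rows[12]
rows = 22
handle(cap)
weight = weight + 10
base = [log(rows <= m) for pairs in m if cap == rows and rows == 12]
cap = cap // base
weight = (cap + 26) // rows[weight]
base = 29
weight = m % 35 % (rows * base)
cap = 11 - base

7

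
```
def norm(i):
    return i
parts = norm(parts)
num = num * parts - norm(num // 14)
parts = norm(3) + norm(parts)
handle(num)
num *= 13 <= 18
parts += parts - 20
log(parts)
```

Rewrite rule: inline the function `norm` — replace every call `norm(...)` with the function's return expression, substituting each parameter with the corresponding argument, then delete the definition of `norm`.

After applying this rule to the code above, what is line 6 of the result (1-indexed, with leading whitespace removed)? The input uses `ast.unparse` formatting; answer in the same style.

Transformed code:
parts = parts
num = num * parts - num // 14
parts = 3 + parts
handle(num)
num *= 13 <= 18
parts += parts - 20
log(parts)

parts += parts - 20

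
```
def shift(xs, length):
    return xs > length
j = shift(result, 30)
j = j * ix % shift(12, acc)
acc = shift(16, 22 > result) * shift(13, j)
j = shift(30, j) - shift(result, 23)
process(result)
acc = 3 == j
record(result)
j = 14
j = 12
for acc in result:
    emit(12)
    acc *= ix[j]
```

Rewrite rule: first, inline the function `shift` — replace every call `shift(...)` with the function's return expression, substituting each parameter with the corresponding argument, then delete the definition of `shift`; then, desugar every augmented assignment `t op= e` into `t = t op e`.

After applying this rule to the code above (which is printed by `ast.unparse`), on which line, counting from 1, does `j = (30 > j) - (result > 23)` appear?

4

Transformed code:
j = result > 30
j = j * ix % (12 > acc)
acc = (16 > (22 > result)) * (13 > j)
j = (30 > j) - (result > 23)
process(result)
acc = 3 == j
record(result)
j = 14
j = 12
for acc in result:
    emit(12)
    acc = acc * ix[j]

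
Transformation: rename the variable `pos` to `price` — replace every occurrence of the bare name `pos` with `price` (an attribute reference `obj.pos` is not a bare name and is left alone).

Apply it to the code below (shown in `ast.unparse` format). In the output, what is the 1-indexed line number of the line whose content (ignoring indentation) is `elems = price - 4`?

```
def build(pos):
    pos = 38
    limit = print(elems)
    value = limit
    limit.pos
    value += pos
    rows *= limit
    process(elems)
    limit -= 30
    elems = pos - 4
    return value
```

Transformed code:
def build(price):
    price = 38
    limit = print(elems)
    value = limit
    limit.pos
    value += price
    rows *= limit
    process(elems)
    limit -= 30
    elems = price - 4
    return value

10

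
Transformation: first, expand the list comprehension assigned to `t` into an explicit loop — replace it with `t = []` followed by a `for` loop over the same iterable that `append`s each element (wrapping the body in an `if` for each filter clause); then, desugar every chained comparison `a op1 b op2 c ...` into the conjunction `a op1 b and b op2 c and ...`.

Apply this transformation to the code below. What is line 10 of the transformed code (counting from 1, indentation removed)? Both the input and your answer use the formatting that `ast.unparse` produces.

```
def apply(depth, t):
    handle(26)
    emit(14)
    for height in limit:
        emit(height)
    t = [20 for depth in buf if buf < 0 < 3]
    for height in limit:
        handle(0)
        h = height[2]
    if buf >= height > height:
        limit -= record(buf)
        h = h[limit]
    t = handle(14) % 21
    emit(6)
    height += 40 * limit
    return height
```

Transformed code:
def apply(depth, t):
    handle(26)
    emit(14)
    for height in limit:
        emit(height)
    t = []
    for depth in buf:
        if buf < 0 and 0 < 3:
            t.append(20)
    for height in limit:
        handle(0)
        h = height[2]
    if buf >= height and height > height:
        limit -= record(buf)
        h = h[limit]
    t = handle(14) % 21
    emit(6)
    height += 40 * limit
    return height

for height in limit:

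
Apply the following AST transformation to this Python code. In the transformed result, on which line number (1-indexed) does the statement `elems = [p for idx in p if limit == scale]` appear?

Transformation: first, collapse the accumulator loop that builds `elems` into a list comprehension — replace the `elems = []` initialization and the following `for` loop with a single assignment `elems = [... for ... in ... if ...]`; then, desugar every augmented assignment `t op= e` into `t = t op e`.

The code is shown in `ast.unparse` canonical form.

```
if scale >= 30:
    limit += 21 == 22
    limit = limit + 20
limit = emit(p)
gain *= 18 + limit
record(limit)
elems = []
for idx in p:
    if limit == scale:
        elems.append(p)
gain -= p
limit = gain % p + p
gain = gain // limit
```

Transformed code:
if scale >= 30:
    limit = limit + (21 == 22)
    limit = limit + 20
limit = emit(p)
gain = gain * (18 + limit)
record(limit)
elems = [p for idx in p if limit == scale]
gain = gain - p
limit = gain % p + p
gain = gain // limit

7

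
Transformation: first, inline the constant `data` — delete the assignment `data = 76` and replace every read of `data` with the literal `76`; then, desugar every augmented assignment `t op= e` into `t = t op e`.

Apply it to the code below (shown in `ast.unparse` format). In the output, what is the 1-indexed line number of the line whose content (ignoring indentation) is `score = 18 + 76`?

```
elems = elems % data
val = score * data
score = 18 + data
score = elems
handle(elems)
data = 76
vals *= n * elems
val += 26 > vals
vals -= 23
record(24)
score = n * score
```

3

Transformed code:
elems = elems % 76
val = score * 76
score = 18 + 76
score = elems
handle(elems)
vals = vals * (n * elems)
val = val + (26 > vals)
vals = vals - 23
record(24)
score = n * score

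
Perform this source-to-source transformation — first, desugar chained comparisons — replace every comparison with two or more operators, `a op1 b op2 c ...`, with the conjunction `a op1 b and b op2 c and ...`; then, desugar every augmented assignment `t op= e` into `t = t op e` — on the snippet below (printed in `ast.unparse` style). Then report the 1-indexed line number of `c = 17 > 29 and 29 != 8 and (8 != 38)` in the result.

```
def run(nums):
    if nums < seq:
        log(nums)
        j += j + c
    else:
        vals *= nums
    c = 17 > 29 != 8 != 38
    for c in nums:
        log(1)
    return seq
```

7

Transformed code:
def run(nums):
    if nums < seq:
        log(nums)
        j = j + (j + c)
    else:
        vals = vals * nums
    c = 17 > 29 and 29 != 8 and (8 != 38)
    for c in nums:
        log(1)
    return seq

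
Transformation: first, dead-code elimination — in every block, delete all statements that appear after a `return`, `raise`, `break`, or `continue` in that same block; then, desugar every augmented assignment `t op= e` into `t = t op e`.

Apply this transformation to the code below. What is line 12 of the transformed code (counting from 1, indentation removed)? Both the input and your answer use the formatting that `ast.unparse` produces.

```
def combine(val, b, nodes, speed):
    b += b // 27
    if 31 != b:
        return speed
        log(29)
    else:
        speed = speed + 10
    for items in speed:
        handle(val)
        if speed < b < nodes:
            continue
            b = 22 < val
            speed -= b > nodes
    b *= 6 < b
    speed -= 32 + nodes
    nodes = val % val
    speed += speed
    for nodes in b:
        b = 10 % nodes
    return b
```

Transformed code:
def combine(val, b, nodes, speed):
    b = b + b // 27
    if 31 != b:
        return speed
    else:
        speed = speed + 10
    for items in speed:
        handle(val)
        if speed < b < nodes:
            continue
    b = b * (6 < b)
    speed = speed - (32 + nodes)
    nodes = val % val
    speed = speed + speed
    for nodes in b:
        b = 10 % nodes
    return b

speed = speed - (32 + nodes)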